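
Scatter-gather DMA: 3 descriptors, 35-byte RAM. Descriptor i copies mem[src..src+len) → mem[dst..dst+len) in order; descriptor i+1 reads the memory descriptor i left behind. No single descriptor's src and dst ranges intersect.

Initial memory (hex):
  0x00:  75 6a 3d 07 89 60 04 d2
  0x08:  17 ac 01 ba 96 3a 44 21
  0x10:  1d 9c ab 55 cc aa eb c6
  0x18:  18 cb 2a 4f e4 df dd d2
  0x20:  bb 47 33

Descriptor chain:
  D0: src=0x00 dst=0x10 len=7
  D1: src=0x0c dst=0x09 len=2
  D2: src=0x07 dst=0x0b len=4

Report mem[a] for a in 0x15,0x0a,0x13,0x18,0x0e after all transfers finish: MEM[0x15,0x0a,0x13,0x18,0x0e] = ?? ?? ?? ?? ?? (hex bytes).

[0] 0x00->0x10 len=7 : 75 6a 3d 07 89 60 04
[1] 0x0c->0x09 len=2 : 96 3a
[2] 0x07->0x0b len=4 : d2 17 96 3a
query mem[0x15]=0x60, mem[0x0a]=0x3a, mem[0x13]=0x07, mem[0x18]=0x18, mem[0x0e]=0x3a

MEM[0x15,0x0a,0x13,0x18,0x0e] = 60 3a 07 18 3a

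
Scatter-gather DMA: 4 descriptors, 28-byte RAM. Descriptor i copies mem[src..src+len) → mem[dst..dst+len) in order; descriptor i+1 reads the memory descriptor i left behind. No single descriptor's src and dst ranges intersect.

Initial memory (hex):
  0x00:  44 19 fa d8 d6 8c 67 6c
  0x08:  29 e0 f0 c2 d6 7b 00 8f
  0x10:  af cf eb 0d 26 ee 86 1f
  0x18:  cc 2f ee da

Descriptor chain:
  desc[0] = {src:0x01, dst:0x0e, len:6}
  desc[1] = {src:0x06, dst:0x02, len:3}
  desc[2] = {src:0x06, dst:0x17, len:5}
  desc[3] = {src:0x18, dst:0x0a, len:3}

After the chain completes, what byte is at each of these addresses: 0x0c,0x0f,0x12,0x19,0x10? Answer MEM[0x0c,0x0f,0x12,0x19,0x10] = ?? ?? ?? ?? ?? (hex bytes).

MEM[0x0c,0x0f,0x12,0x19,0x10] = e0 fa 8c 29 d8

  after D0: wrote 6B at 0x0e = 19fad8d68c67
  after D1: wrote 3B at 0x02 = 676c29
  after D2: wrote 5B at 0x17 = 676c29e0f0
  after D3: wrote 3B at 0x0a = 6c29e0
query mem[0x0c]=0xe0, mem[0x0f]=0xfa, mem[0x12]=0x8c, mem[0x19]=0x29, mem[0x10]=0xd8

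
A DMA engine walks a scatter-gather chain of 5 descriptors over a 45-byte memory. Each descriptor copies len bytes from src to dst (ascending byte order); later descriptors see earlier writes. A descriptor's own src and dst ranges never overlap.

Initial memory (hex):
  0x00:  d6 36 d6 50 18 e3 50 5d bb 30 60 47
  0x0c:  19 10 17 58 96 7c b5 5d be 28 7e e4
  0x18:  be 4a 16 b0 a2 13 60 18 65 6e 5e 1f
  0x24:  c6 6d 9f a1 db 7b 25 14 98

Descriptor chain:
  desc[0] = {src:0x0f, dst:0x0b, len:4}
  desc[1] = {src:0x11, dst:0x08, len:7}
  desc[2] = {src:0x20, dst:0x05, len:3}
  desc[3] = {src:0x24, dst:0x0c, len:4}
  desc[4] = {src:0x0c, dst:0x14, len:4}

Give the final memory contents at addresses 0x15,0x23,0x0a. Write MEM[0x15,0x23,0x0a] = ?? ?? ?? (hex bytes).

D0: mem[0x0b..0x0e] <- [58 96 7c b5]
D1: mem[0x08..0x0e] <- [7c b5 5d be 28 7e e4]
D2: mem[0x05..0x07] <- [65 6e 5e]
D3: mem[0x0c..0x0f] <- [c6 6d 9f a1]
D4: mem[0x14..0x17] <- [c6 6d 9f a1]
query mem[0x15]=0x6d, mem[0x23]=0x1f, mem[0x0a]=0x5d

MEM[0x15,0x23,0x0a] = 6d 1f 5d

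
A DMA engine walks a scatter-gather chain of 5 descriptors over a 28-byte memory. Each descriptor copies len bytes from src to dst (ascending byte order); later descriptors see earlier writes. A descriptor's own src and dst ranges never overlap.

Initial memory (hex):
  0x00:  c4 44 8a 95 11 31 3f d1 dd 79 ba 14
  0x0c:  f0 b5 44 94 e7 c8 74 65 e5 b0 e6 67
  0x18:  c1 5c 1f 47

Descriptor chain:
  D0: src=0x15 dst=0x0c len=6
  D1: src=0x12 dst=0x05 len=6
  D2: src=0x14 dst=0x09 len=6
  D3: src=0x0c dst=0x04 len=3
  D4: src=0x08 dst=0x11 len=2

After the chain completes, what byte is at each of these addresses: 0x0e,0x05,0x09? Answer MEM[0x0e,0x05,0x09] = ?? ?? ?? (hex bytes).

MEM[0x0e,0x05,0x09] = 5c c1 e5

D0: mem[0x0c..0x11] <- [b0 e6 67 c1 5c 1f]
D1: mem[0x05..0x0a] <- [74 65 e5 b0 e6 67]
D2: mem[0x09..0x0e] <- [e5 b0 e6 67 c1 5c]
D3: mem[0x04..0x06] <- [67 c1 5c]
D4: mem[0x11..0x12] <- [b0 e5]
query mem[0x0e]=0x5c, mem[0x05]=0xc1, mem[0x09]=0xe5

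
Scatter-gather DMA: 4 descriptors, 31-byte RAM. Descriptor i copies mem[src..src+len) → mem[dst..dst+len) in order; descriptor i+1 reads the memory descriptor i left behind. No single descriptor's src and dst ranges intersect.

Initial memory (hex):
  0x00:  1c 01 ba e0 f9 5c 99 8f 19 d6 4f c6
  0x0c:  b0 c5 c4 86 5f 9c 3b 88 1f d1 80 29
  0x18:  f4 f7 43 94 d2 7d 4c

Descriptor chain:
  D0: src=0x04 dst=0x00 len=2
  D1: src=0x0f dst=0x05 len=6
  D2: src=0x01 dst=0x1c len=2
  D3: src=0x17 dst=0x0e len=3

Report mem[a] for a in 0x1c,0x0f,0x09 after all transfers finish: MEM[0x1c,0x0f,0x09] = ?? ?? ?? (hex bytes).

MEM[0x1c,0x0f,0x09] = 5c f4 88

#0 dst[0x00+2] := {0xf9,0x5c}
#1 dst[0x05+6] := {0x86,0x5f,0x9c,0x3b,0x88,0x1f}
#2 dst[0x1c+2] := {0x5c,0xba}
#3 dst[0x0e+3] := {0x29,0xf4,0xf7}
query mem[0x1c]=0x5c, mem[0x0f]=0xf4, mem[0x09]=0x88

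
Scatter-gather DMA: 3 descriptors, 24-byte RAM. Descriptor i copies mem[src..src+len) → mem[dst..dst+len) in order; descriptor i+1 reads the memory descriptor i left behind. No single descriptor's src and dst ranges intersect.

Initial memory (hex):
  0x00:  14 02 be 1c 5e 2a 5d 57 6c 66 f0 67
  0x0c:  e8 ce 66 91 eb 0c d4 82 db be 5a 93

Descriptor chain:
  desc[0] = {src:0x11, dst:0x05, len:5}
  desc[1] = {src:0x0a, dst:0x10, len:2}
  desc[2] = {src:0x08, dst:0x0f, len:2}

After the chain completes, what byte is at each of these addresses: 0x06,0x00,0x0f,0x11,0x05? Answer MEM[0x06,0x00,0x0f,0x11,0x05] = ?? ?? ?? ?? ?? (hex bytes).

D0: mem[0x05..0x09] <- [0c d4 82 db be]
D1: mem[0x10..0x11] <- [f0 67]
D2: mem[0x0f..0x10] <- [db be]
query mem[0x06]=0xd4, mem[0x00]=0x14, mem[0x0f]=0xdb, mem[0x11]=0x67, mem[0x05]=0x0c

MEM[0x06,0x00,0x0f,0x11,0x05] = d4 14 db 67 0c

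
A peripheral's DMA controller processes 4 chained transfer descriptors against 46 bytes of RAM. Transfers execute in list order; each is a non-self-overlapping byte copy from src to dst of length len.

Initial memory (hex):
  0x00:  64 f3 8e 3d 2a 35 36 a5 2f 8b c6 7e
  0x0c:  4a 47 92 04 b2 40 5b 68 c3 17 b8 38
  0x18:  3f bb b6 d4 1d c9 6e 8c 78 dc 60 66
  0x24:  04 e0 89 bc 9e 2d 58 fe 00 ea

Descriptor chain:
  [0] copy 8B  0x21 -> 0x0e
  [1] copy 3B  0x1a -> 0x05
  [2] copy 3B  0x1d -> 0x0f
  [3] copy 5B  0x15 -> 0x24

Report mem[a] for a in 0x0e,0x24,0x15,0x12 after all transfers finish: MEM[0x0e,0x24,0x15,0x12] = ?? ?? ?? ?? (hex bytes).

D0: mem[0x0e..0x15] <- [dc 60 66 04 e0 89 bc 9e]
D1: mem[0x05..0x07] <- [b6 d4 1d]
D2: mem[0x0f..0x11] <- [c9 6e 8c]
D3: mem[0x24..0x28] <- [9e b8 38 3f bb]
query mem[0x0e]=0xdc, mem[0x24]=0x9e, mem[0x15]=0x9e, mem[0x12]=0xe0

MEM[0x0e,0x24,0x15,0x12] = dc 9e 9e e0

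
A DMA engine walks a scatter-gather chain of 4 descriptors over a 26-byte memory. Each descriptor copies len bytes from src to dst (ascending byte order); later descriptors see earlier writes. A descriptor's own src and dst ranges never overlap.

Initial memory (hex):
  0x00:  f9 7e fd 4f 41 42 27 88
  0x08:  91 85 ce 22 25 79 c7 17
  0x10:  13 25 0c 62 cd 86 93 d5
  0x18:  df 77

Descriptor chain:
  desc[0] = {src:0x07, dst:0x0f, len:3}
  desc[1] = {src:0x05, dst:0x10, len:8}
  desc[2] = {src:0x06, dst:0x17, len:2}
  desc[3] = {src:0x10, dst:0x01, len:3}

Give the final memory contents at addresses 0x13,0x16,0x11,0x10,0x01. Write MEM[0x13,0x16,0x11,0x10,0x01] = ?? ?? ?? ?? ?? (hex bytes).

MEM[0x13,0x16,0x11,0x10,0x01] = 91 22 27 42 42

[0] 0x07->0x0f len=3 : 88 91 85
[1] 0x05->0x10 len=8 : 42 27 88 91 85 ce 22 25
[2] 0x06->0x17 len=2 : 27 88
[3] 0x10->0x01 len=3 : 42 27 88
query mem[0x13]=0x91, mem[0x16]=0x22, mem[0x11]=0x27, mem[0x10]=0x42, mem[0x01]=0x42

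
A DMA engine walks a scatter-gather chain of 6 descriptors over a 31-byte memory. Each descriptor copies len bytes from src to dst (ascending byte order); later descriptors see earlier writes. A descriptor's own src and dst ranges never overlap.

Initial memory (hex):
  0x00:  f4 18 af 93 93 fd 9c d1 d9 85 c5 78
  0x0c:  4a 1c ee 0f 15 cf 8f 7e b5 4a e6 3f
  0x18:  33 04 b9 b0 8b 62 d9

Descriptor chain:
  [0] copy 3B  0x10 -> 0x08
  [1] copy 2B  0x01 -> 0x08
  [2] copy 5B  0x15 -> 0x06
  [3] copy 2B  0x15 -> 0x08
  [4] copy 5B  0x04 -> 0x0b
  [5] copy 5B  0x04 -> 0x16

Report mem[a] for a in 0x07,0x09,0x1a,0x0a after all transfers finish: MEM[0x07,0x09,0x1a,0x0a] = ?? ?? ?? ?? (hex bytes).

#0 dst[0x08+3] := {0x15,0xcf,0x8f}
#1 dst[0x08+2] := {0x18,0xaf}
#2 dst[0x06+5] := {0x4a,0xe6,0x3f,0x33,0x04}
#3 dst[0x08+2] := {0x4a,0xe6}
#4 dst[0x0b+5] := {0x93,0xfd,0x4a,0xe6,0x4a}
#5 dst[0x16+5] := {0x93,0xfd,0x4a,0xe6,0x4a}
query mem[0x07]=0xe6, mem[0x09]=0xe6, mem[0x1a]=0x4a, mem[0x0a]=0x04

MEM[0x07,0x09,0x1a,0x0a] = e6 e6 4a 04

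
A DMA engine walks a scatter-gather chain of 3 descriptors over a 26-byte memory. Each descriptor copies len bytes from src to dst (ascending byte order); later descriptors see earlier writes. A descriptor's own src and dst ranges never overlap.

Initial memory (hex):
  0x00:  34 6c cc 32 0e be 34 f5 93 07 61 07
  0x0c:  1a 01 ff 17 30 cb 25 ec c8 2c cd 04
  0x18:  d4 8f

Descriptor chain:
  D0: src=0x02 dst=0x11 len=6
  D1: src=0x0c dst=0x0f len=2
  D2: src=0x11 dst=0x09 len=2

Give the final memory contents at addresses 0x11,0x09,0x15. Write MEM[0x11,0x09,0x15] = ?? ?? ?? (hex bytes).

MEM[0x11,0x09,0x15] = cc cc 34

  after D0: wrote 6B at 0x11 = cc320ebe34f5
  after D1: wrote 2B at 0x0f = 1a01
  after D2: wrote 2B at 0x09 = cc32
query mem[0x11]=0xcc, mem[0x09]=0xcc, mem[0x15]=0x34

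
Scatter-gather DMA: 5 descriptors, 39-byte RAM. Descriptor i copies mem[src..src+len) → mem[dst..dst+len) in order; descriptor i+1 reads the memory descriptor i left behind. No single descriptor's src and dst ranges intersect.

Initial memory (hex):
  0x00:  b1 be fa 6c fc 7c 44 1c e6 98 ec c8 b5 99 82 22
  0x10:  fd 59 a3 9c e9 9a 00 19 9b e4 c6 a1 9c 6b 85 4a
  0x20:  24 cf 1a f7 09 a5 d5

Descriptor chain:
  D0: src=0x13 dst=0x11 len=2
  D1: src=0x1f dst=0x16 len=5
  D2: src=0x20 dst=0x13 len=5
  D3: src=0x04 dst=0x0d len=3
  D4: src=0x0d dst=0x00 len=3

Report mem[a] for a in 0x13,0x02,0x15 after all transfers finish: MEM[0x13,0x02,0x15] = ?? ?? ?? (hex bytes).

  after D0: wrote 2B at 0x11 = 9ce9
  after D1: wrote 5B at 0x16 = 4a24cf1af7
  after D2: wrote 5B at 0x13 = 24cf1af709
  after D3: wrote 3B at 0x0d = fc7c44
  after D4: wrote 3B at 0x00 = fc7c44
query mem[0x13]=0x24, mem[0x02]=0x44, mem[0x15]=0x1a

MEM[0x13,0x02,0x15] = 24 44 1a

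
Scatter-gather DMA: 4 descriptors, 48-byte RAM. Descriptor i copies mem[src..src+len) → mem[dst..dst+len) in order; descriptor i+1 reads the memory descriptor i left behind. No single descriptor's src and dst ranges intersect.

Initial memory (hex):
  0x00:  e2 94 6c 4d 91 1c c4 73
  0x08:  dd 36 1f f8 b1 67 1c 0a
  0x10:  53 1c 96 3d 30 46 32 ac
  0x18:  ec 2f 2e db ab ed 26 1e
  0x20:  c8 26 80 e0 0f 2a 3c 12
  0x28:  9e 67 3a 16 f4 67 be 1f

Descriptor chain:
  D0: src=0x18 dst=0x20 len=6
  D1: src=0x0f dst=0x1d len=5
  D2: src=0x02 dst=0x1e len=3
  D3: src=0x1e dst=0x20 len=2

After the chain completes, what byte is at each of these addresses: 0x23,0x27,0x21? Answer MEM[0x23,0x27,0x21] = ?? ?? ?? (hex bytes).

  after D0: wrote 6B at 0x20 = ec2f2edbabed
  after D1: wrote 5B at 0x1d = 0a531c963d
  after D2: wrote 3B at 0x1e = 6c4d91
  after D3: wrote 2B at 0x20 = 6c4d
query mem[0x23]=0xdb, mem[0x27]=0x12, mem[0x21]=0x4d

MEM[0x23,0x27,0x21] = db 12 4d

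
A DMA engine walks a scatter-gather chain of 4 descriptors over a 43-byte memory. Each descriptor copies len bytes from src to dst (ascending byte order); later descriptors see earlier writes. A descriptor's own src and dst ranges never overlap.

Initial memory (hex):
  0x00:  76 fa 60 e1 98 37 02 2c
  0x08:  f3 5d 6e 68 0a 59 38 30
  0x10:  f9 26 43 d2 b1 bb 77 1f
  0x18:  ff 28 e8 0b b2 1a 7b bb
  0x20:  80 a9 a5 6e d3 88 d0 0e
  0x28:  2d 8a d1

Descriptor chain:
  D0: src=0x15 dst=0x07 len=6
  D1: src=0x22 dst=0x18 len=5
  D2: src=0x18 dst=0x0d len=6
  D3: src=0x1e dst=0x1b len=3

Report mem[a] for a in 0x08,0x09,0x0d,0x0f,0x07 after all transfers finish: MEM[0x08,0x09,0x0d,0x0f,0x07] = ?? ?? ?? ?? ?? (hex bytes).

#0 dst[0x07+6] := {0xbb,0x77,0x1f,0xff,0x28,0xe8}
#1 dst[0x18+5] := {0xa5,0x6e,0xd3,0x88,0xd0}
#2 dst[0x0d+6] := {0xa5,0x6e,0xd3,0x88,0xd0,0x1a}
#3 dst[0x1b+3] := {0x7b,0xbb,0x80}
query mem[0x08]=0x77, mem[0x09]=0x1f, mem[0x0d]=0xa5, mem[0x0f]=0xd3, mem[0x07]=0xbb

MEM[0x08,0x09,0x0d,0x0f,0x07] = 77 1f a5 d3 bb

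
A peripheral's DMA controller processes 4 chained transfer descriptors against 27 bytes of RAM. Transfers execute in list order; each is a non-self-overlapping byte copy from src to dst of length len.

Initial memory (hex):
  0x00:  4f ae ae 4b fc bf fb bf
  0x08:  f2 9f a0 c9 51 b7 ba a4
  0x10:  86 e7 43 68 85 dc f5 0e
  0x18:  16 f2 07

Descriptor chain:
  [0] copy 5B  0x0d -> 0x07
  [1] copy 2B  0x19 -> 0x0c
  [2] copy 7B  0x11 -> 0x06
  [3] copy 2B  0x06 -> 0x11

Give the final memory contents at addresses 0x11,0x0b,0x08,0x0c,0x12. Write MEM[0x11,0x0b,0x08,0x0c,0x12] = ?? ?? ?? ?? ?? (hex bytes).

[0] 0x0d->0x07 len=5 : b7 ba a4 86 e7
[1] 0x19->0x0c len=2 : f2 07
[2] 0x11->0x06 len=7 : e7 43 68 85 dc f5 0e
[3] 0x06->0x11 len=2 : e7 43
query mem[0x11]=0xe7, mem[0x0b]=0xf5, mem[0x08]=0x68, mem[0x0c]=0x0e, mem[0x12]=0x43

MEM[0x11,0x0b,0x08,0x0c,0x12] = e7 f5 68 0e 43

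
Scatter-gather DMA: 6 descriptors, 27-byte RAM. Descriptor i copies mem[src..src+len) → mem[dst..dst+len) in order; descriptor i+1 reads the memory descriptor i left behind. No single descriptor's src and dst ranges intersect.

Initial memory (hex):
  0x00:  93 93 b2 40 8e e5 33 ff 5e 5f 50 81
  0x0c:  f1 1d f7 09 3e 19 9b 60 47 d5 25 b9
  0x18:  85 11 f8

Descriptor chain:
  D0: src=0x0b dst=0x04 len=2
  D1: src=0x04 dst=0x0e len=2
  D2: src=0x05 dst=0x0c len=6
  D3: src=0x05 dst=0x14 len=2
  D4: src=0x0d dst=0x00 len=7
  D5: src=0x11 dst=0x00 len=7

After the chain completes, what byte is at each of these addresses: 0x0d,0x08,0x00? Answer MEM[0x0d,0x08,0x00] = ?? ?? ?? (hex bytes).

MEM[0x0d,0x08,0x00] = 33 5e 50

[0] 0x0b->0x04 len=2 : 81 f1
[1] 0x04->0x0e len=2 : 81 f1
[2] 0x05->0x0c len=6 : f1 33 ff 5e 5f 50
[3] 0x05->0x14 len=2 : f1 33
[4] 0x0d->0x00 len=7 : 33 ff 5e 5f 50 9b 60
[5] 0x11->0x00 len=7 : 50 9b 60 f1 33 25 b9
query mem[0x0d]=0x33, mem[0x08]=0x5e, mem[0x00]=0x50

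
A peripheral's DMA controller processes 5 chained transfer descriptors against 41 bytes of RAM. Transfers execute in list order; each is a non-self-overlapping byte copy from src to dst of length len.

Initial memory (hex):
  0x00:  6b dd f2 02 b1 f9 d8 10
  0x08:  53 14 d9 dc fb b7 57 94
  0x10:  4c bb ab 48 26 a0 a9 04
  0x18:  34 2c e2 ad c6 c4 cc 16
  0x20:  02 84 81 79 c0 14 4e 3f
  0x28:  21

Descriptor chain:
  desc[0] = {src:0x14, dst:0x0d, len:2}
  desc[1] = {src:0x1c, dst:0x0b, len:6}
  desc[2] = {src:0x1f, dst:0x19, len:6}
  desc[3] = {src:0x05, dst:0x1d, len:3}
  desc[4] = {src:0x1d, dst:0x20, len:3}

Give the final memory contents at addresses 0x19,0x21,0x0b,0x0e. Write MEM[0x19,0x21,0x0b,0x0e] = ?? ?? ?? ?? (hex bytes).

D0: mem[0x0d..0x0e] <- [26 a0]
D1: mem[0x0b..0x10] <- [c6 c4 cc 16 02 84]
D2: mem[0x19..0x1e] <- [16 02 84 81 79 c0]
D3: mem[0x1d..0x1f] <- [f9 d8 10]
D4: mem[0x20..0x22] <- [f9 d8 10]
query mem[0x19]=0x16, mem[0x21]=0xd8, mem[0x0b]=0xc6, mem[0x0e]=0x16

MEM[0x19,0x21,0x0b,0x0e] = 16 d8 c6 16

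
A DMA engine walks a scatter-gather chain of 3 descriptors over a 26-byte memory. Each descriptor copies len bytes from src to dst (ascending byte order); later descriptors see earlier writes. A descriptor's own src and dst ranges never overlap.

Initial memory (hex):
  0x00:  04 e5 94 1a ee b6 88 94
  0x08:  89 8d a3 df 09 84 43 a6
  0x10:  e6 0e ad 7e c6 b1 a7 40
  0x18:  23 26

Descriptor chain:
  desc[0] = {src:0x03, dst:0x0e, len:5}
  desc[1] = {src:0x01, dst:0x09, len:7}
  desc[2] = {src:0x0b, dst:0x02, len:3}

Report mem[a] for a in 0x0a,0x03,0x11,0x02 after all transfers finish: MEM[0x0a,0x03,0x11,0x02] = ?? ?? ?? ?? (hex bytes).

MEM[0x0a,0x03,0x11,0x02] = 94 ee 88 1a

[0] 0x03->0x0e len=5 : 1a ee b6 88 94
[1] 0x01->0x09 len=7 : e5 94 1a ee b6 88 94
[2] 0x0b->0x02 len=3 : 1a ee b6
query mem[0x0a]=0x94, mem[0x03]=0xee, mem[0x11]=0x88, mem[0x02]=0x1a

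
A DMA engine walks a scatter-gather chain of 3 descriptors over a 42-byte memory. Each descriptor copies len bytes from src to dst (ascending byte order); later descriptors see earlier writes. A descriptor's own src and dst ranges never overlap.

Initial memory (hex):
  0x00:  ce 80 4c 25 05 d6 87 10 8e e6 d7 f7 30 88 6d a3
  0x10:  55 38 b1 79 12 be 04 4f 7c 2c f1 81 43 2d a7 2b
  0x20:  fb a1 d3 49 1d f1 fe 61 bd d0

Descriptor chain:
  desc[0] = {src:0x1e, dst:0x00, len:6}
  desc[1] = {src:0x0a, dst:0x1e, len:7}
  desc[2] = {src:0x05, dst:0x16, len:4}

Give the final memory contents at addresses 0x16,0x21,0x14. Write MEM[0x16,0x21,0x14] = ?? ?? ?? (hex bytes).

MEM[0x16,0x21,0x14] = 49 88 12

  after D0: wrote 6B at 0x00 = a72bfba1d349
  after D1: wrote 7B at 0x1e = d7f730886da355
  after D2: wrote 4B at 0x16 = 4987108e
query mem[0x16]=0x49, mem[0x21]=0x88, mem[0x14]=0x12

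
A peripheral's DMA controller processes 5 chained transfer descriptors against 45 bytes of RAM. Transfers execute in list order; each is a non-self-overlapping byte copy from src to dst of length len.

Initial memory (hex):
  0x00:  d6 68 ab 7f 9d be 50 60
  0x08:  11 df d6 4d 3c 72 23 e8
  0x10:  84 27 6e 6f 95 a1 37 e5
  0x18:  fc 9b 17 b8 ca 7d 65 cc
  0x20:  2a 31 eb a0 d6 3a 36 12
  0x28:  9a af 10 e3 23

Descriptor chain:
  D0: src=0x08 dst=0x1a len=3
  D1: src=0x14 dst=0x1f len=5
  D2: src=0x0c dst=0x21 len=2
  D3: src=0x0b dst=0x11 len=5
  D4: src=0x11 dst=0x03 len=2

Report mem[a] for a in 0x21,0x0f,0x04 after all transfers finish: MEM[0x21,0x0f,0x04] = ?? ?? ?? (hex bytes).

MEM[0x21,0x0f,0x04] = 3c e8 3c

  after D0: wrote 3B at 0x1a = 11dfd6
  after D1: wrote 5B at 0x1f = 95a137e5fc
  after D2: wrote 2B at 0x21 = 3c72
  after D3: wrote 5B at 0x11 = 4d3c7223e8
  after D4: wrote 2B at 0x03 = 4d3c
query mem[0x21]=0x3c, mem[0x0f]=0xe8, mem[0x04]=0x3c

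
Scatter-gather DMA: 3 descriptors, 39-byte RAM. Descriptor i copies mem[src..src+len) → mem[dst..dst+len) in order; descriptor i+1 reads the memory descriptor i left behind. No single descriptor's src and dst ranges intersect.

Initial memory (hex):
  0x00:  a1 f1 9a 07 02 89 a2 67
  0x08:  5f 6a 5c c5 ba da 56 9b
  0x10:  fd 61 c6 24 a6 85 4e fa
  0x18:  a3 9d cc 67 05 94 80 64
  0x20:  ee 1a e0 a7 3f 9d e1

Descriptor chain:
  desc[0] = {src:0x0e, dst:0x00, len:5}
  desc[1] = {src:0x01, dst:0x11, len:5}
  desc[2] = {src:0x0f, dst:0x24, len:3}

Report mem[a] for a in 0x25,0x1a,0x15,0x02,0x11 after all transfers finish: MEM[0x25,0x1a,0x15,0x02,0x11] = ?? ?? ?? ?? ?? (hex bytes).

MEM[0x25,0x1a,0x15,0x02,0x11] = fd cc 89 fd 9b

[0] 0x0e->0x00 len=5 : 56 9b fd 61 c6
[1] 0x01->0x11 len=5 : 9b fd 61 c6 89
[2] 0x0f->0x24 len=3 : 9b fd 9b
query mem[0x25]=0xfd, mem[0x1a]=0xcc, mem[0x15]=0x89, mem[0x02]=0xfd, mem[0x11]=0x9b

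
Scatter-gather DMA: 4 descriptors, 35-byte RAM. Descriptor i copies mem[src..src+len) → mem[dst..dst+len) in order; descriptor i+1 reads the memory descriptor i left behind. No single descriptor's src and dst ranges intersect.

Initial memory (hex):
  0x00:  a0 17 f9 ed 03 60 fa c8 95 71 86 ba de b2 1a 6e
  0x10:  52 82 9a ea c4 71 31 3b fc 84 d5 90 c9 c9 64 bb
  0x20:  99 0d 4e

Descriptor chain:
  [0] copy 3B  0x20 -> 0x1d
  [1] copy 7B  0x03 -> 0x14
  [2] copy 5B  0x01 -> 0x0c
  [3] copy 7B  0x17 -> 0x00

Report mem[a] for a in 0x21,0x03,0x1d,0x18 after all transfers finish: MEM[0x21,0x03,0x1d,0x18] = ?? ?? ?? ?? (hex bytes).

MEM[0x21,0x03,0x1d,0x18] = 0d 71 99 c8

[0] 0x20->0x1d len=3 : 99 0d 4e
[1] 0x03->0x14 len=7 : ed 03 60 fa c8 95 71
[2] 0x01->0x0c len=5 : 17 f9 ed 03 60
[3] 0x17->0x00 len=7 : fa c8 95 71 90 c9 99
query mem[0x21]=0x0d, mem[0x03]=0x71, mem[0x1d]=0x99, mem[0x18]=0xc8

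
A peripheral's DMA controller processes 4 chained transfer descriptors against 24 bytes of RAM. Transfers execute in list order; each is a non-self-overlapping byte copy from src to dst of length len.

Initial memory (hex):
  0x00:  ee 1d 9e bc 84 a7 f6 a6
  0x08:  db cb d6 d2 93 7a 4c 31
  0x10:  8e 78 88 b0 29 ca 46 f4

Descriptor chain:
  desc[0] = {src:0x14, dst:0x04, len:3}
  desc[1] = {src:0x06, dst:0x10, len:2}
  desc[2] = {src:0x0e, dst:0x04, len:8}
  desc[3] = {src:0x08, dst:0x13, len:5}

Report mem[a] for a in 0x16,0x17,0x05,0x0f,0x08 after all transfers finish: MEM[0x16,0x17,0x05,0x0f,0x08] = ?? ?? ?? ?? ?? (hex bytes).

MEM[0x16,0x17,0x05,0x0f,0x08] = ca 93 31 31 88

#0 dst[0x04+3] := {0x29,0xca,0x46}
#1 dst[0x10+2] := {0x46,0xa6}
#2 dst[0x04+8] := {0x4c,0x31,0x46,0xa6,0x88,0xb0,0x29,0xca}
#3 dst[0x13+5] := {0x88,0xb0,0x29,0xca,0x93}
query mem[0x16]=0xca, mem[0x17]=0x93, mem[0x05]=0x31, mem[0x0f]=0x31, mem[0x08]=0x88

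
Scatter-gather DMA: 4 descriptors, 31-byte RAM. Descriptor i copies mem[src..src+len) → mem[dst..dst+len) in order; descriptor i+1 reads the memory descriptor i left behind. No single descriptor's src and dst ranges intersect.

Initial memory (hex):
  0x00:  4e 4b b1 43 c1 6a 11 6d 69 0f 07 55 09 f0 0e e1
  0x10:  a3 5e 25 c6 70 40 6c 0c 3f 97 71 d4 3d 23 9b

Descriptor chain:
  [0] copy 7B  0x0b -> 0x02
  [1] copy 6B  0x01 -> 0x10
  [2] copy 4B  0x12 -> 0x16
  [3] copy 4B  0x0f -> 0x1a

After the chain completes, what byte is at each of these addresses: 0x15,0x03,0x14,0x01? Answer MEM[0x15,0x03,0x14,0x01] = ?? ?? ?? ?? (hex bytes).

D0: mem[0x02..0x08] <- [55 09 f0 0e e1 a3 5e]
D1: mem[0x10..0x15] <- [4b 55 09 f0 0e e1]
D2: mem[0x16..0x19] <- [09 f0 0e e1]
D3: mem[0x1a..0x1d] <- [e1 4b 55 09]
query mem[0x15]=0xe1, mem[0x03]=0x09, mem[0x14]=0x0e, mem[0x01]=0x4b

MEM[0x15,0x03,0x14,0x01] = e1 09 0e 4b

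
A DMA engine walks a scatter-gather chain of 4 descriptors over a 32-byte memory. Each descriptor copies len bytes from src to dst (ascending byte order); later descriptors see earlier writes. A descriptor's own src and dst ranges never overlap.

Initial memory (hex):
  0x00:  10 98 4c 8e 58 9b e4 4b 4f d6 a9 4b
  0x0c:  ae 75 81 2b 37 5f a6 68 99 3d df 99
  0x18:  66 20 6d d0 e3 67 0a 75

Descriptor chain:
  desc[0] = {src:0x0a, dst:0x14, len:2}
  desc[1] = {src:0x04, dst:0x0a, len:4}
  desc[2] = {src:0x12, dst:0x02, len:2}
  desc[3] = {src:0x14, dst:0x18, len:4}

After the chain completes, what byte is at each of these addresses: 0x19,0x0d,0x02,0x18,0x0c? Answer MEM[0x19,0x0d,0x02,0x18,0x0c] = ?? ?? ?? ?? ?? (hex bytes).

  after D0: wrote 2B at 0x14 = a94b
  after D1: wrote 4B at 0x0a = 589be44b
  after D2: wrote 2B at 0x02 = a668
  after D3: wrote 4B at 0x18 = a94bdf99
query mem[0x19]=0x4b, mem[0x0d]=0x4b, mem[0x02]=0xa6, mem[0x18]=0xa9, mem[0x0c]=0xe4

MEM[0x19,0x0d,0x02,0x18,0x0c] = 4b 4b a6 a9 e4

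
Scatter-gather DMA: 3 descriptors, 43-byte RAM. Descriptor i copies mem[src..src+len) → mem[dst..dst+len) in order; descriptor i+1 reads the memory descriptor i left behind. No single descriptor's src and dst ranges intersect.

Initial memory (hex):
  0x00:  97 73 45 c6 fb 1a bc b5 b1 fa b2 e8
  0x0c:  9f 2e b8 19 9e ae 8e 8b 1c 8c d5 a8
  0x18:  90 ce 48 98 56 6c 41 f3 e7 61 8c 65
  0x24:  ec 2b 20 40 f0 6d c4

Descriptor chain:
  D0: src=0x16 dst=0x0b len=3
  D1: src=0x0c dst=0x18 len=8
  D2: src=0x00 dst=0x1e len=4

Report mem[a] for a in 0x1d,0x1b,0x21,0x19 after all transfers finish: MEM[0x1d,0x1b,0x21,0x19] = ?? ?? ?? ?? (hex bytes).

MEM[0x1d,0x1b,0x21,0x19] = ae 19 c6 90

[0] 0x16->0x0b len=3 : d5 a8 90
[1] 0x0c->0x18 len=8 : a8 90 b8 19 9e ae 8e 8b
[2] 0x00->0x1e len=4 : 97 73 45 c6
query mem[0x1d]=0xae, mem[0x1b]=0x19, mem[0x21]=0xc6, mem[0x19]=0x90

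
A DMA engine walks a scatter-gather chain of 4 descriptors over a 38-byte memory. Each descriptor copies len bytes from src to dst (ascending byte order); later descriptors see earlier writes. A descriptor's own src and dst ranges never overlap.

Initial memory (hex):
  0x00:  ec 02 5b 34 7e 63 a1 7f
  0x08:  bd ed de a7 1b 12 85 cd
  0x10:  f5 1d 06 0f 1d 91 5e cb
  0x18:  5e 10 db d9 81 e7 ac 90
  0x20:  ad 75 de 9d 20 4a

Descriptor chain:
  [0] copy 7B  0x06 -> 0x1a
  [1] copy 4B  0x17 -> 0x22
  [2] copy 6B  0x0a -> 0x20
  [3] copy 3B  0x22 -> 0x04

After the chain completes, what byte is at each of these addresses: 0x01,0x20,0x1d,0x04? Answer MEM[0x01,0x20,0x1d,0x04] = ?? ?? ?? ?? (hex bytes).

MEM[0x01,0x20,0x1d,0x04] = 02 de ed 1b

D0: mem[0x1a..0x20] <- [a1 7f bd ed de a7 1b]
D1: mem[0x22..0x25] <- [cb 5e 10 a1]
D2: mem[0x20..0x25] <- [de a7 1b 12 85 cd]
D3: mem[0x04..0x06] <- [1b 12 85]
query mem[0x01]=0x02, mem[0x20]=0xde, mem[0x1d]=0xed, mem[0x04]=0x1b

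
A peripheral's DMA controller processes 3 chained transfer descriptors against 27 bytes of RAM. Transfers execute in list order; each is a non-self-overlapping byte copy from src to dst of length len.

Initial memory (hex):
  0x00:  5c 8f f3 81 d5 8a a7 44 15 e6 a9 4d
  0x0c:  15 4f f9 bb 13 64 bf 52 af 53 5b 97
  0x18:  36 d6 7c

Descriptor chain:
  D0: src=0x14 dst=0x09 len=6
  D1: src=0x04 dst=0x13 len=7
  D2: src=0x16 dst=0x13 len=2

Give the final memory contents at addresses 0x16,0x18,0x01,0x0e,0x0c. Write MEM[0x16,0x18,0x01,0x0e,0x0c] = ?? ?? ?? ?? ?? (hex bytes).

MEM[0x16,0x18,0x01,0x0e,0x0c] = 44 af 8f d6 97

[0] 0x14->0x09 len=6 : af 53 5b 97 36 d6
[1] 0x04->0x13 len=7 : d5 8a a7 44 15 af 53
[2] 0x16->0x13 len=2 : 44 15
query mem[0x16]=0x44, mem[0x18]=0xaf, mem[0x01]=0x8f, mem[0x0e]=0xd6, mem[0x0c]=0x97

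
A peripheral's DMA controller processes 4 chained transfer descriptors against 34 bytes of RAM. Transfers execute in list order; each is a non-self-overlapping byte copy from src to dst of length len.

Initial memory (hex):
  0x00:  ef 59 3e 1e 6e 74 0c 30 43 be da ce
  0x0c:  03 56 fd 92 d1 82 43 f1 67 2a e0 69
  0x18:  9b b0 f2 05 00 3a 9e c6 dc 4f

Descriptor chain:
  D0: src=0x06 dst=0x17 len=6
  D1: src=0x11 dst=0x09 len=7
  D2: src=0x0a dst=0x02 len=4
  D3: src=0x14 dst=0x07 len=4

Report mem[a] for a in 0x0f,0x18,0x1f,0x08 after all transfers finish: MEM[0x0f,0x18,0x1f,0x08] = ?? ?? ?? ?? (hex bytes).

  after D0: wrote 6B at 0x17 = 0c3043bedace
  after D1: wrote 7B at 0x09 = 8243f1672ae00c
  after D2: wrote 4B at 0x02 = 43f1672a
  after D3: wrote 4B at 0x07 = 672ae00c
query mem[0x0f]=0x0c, mem[0x18]=0x30, mem[0x1f]=0xc6, mem[0x08]=0x2a

MEM[0x0f,0x18,0x1f,0x08] = 0c 30 c6 2a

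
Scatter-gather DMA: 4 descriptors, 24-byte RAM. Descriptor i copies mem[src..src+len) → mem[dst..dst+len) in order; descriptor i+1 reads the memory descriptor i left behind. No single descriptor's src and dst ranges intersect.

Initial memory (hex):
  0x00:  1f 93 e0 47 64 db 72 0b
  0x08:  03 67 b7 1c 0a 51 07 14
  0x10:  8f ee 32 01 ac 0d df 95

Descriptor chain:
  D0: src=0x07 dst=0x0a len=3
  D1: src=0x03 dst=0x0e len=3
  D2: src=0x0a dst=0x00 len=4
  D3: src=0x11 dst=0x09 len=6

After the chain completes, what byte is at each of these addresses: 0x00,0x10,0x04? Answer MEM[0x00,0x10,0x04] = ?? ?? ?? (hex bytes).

#0 dst[0x0a+3] := {0x0b,0x03,0x67}
#1 dst[0x0e+3] := {0x47,0x64,0xdb}
#2 dst[0x00+4] := {0x0b,0x03,0x67,0x51}
#3 dst[0x09+6] := {0xee,0x32,0x01,0xac,0x0d,0xdf}
query mem[0x00]=0x0b, mem[0x10]=0xdb, mem[0x04]=0x64

MEM[0x00,0x10,0x04] = 0b db 64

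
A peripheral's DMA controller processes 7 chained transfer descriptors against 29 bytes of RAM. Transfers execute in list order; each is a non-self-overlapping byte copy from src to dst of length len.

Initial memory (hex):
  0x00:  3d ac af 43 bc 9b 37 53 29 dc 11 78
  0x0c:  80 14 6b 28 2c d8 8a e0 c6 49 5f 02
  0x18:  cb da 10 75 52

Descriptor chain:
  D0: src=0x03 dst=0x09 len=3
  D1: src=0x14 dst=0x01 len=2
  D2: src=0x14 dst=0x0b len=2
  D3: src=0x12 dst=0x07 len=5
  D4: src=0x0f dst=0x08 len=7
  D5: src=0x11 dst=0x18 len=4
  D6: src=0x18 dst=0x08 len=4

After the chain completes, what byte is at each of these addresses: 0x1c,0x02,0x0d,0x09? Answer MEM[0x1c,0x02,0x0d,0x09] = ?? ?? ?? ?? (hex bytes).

MEM[0x1c,0x02,0x0d,0x09] = 52 49 c6 8a

[0] 0x03->0x09 len=3 : 43 bc 9b
[1] 0x14->0x01 len=2 : c6 49
[2] 0x14->0x0b len=2 : c6 49
[3] 0x12->0x07 len=5 : 8a e0 c6 49 5f
[4] 0x0f->0x08 len=7 : 28 2c d8 8a e0 c6 49
[5] 0x11->0x18 len=4 : d8 8a e0 c6
[6] 0x18->0x08 len=4 : d8 8a e0 c6
query mem[0x1c]=0x52, mem[0x02]=0x49, mem[0x0d]=0xc6, mem[0x09]=0x8a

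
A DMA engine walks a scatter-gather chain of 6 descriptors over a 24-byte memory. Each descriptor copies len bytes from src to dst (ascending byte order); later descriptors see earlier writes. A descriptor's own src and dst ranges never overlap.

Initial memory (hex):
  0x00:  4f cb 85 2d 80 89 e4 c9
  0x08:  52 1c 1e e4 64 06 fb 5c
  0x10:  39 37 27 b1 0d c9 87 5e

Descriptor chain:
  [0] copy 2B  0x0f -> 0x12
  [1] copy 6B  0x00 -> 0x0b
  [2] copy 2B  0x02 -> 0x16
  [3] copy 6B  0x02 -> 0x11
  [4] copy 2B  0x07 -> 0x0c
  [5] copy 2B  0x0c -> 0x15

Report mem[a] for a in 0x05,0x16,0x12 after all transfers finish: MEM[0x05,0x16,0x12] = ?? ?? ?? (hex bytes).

#0 dst[0x12+2] := {0x5c,0x39}
#1 dst[0x0b+6] := {0x4f,0xcb,0x85,0x2d,0x80,0x89}
#2 dst[0x16+2] := {0x85,0x2d}
#3 dst[0x11+6] := {0x85,0x2d,0x80,0x89,0xe4,0xc9}
#4 dst[0x0c+2] := {0xc9,0x52}
#5 dst[0x15+2] := {0xc9,0x52}
query mem[0x05]=0x89, mem[0x16]=0x52, mem[0x12]=0x2d

MEM[0x05,0x16,0x12] = 89 52 2d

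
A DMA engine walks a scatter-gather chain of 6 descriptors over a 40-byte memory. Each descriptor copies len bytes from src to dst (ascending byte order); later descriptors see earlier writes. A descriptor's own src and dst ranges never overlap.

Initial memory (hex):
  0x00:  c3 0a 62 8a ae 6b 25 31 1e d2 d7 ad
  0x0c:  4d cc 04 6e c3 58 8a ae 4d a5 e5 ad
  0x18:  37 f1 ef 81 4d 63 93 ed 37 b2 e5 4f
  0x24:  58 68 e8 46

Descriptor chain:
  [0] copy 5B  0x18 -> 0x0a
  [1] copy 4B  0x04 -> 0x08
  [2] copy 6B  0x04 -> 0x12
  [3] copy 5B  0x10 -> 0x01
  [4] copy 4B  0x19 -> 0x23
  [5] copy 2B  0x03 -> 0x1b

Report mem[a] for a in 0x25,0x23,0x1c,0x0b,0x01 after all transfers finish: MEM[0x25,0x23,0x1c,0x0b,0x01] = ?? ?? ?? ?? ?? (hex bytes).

[0] 0x18->0x0a len=5 : 37 f1 ef 81 4d
[1] 0x04->0x08 len=4 : ae 6b 25 31
[2] 0x04->0x12 len=6 : ae 6b 25 31 ae 6b
[3] 0x10->0x01 len=5 : c3 58 ae 6b 25
[4] 0x19->0x23 len=4 : f1 ef 81 4d
[5] 0x03->0x1b len=2 : ae 6b
query mem[0x25]=0x81, mem[0x23]=0xf1, mem[0x1c]=0x6b, mem[0x0b]=0x31, mem[0x01]=0xc3

MEM[0x25,0x23,0x1c,0x0b,0x01] = 81 f1 6b 31 c3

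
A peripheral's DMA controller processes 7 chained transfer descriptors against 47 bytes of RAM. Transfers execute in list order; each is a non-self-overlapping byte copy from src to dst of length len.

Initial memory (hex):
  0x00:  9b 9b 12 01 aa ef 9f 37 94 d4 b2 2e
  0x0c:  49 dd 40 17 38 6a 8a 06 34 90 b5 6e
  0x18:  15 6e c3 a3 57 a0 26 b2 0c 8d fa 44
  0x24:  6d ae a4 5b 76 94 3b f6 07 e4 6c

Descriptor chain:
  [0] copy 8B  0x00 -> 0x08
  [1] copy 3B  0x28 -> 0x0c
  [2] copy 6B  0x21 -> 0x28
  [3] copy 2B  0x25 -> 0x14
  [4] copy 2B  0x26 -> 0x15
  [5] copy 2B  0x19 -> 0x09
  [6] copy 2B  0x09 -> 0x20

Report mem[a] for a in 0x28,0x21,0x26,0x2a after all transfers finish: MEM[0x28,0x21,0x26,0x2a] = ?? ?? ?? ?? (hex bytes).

[0] 0x00->0x08 len=8 : 9b 9b 12 01 aa ef 9f 37
[1] 0x28->0x0c len=3 : 76 94 3b
[2] 0x21->0x28 len=6 : 8d fa 44 6d ae a4
[3] 0x25->0x14 len=2 : ae a4
[4] 0x26->0x15 len=2 : a4 5b
[5] 0x19->0x09 len=2 : 6e c3
[6] 0x09->0x20 len=2 : 6e c3
query mem[0x28]=0x8d, mem[0x21]=0xc3, mem[0x26]=0xa4, mem[0x2a]=0x44

MEM[0x28,0x21,0x26,0x2a] = 8d c3 a4 44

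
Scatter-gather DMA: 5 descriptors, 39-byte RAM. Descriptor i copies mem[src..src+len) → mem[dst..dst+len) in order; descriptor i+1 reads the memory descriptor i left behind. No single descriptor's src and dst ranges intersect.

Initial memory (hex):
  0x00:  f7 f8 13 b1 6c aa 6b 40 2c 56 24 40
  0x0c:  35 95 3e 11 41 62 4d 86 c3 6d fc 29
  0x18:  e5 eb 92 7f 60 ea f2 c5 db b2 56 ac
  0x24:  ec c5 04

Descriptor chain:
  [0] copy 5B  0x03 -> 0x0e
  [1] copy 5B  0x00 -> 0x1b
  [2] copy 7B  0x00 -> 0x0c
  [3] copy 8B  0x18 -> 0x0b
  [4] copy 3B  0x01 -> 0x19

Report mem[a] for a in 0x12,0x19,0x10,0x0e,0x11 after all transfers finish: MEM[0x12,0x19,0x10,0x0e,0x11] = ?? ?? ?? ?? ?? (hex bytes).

  after D0: wrote 5B at 0x0e = b16caa6b40
  after D1: wrote 5B at 0x1b = f7f813b16c
  after D2: wrote 7B at 0x0c = f7f813b16caa6b
  after D3: wrote 8B at 0x0b = e5eb92f7f813b16c
  after D4: wrote 3B at 0x19 = f813b1
query mem[0x12]=0x6c, mem[0x19]=0xf8, mem[0x10]=0x13, mem[0x0e]=0xf7, mem[0x11]=0xb1

MEM[0x12,0x19,0x10,0x0e,0x11] = 6c f8 13 f7 b1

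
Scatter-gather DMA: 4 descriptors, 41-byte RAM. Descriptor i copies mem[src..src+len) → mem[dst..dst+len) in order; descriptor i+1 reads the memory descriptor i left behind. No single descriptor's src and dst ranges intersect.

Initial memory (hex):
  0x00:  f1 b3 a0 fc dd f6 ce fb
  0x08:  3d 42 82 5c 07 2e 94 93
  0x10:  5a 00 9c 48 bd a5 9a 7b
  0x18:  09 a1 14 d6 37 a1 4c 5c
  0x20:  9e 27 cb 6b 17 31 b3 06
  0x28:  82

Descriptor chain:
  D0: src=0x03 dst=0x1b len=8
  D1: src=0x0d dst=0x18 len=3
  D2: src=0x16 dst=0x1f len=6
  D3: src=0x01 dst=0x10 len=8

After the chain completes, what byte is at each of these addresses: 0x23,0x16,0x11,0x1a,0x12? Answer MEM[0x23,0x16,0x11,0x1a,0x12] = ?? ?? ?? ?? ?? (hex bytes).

  after D0: wrote 8B at 0x1b = fcddf6cefb3d4282
  after D1: wrote 3B at 0x18 = 2e9493
  after D2: wrote 6B at 0x1f = 9a7b2e9493fc
  after D3: wrote 8B at 0x10 = b3a0fcddf6cefb3d
query mem[0x23]=0x93, mem[0x16]=0xfb, mem[0x11]=0xa0, mem[0x1a]=0x93, mem[0x12]=0xfc

MEM[0x23,0x16,0x11,0x1a,0x12] = 93 fb a0 93 fc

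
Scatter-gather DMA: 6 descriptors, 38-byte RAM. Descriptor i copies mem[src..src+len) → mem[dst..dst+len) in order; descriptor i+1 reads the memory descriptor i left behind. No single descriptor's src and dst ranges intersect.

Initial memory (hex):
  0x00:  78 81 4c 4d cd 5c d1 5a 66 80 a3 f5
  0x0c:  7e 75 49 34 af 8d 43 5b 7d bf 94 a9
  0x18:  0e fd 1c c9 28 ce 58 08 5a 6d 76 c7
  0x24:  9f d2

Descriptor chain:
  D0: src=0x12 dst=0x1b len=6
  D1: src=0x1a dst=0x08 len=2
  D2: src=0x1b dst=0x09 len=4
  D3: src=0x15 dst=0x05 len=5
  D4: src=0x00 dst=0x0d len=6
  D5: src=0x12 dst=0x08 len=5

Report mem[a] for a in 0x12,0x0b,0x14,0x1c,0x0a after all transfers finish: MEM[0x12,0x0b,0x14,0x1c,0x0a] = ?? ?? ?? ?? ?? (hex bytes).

MEM[0x12,0x0b,0x14,0x1c,0x0a] = bf bf 7d 5b 7d

D0: mem[0x1b..0x20] <- [43 5b 7d bf 94 a9]
D1: mem[0x08..0x09] <- [1c 43]
D2: mem[0x09..0x0c] <- [43 5b 7d bf]
D3: mem[0x05..0x09] <- [bf 94 a9 0e fd]
D4: mem[0x0d..0x12] <- [78 81 4c 4d cd bf]
D5: mem[0x08..0x0c] <- [bf 5b 7d bf 94]
query mem[0x12]=0xbf, mem[0x0b]=0xbf, mem[0x14]=0x7d, mem[0x1c]=0x5b, mem[0x0a]=0x7d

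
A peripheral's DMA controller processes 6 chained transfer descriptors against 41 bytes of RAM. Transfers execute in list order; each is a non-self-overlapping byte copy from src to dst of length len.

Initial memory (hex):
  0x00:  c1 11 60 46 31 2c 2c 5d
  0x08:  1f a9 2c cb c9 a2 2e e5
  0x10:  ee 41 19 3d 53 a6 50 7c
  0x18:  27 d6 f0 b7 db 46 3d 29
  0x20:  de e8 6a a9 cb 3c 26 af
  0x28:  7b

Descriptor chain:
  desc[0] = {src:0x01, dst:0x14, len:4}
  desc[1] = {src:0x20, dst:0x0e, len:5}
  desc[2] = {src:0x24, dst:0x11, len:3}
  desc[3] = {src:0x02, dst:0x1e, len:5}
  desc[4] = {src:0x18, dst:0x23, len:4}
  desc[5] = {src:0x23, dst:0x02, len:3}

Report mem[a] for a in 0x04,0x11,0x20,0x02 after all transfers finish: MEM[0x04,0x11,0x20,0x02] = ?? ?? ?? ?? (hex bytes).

#0 dst[0x14+4] := {0x11,0x60,0x46,0x31}
#1 dst[0x0e+5] := {0xde,0xe8,0x6a,0xa9,0xcb}
#2 dst[0x11+3] := {0xcb,0x3c,0x26}
#3 dst[0x1e+5] := {0x60,0x46,0x31,0x2c,0x2c}
#4 dst[0x23+4] := {0x27,0xd6,0xf0,0xb7}
#5 dst[0x02+3] := {0x27,0xd6,0xf0}
query mem[0x04]=0xf0, mem[0x11]=0xcb, mem[0x20]=0x31, mem[0x02]=0x27

MEM[0x04,0x11,0x20,0x02] = f0 cb 31 27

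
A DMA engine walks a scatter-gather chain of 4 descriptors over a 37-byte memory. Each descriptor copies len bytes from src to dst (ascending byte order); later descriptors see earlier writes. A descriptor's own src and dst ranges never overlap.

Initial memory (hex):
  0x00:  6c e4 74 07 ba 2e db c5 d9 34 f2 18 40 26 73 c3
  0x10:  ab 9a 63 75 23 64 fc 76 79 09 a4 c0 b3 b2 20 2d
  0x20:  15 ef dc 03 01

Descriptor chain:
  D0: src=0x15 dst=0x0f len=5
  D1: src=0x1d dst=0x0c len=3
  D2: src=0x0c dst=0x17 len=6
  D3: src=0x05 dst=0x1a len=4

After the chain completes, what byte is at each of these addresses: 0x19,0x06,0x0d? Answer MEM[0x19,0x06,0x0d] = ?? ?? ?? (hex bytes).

MEM[0x19,0x06,0x0d] = 2d db 20

D0: mem[0x0f..0x13] <- [64 fc 76 79 09]
D1: mem[0x0c..0x0e] <- [b2 20 2d]
D2: mem[0x17..0x1c] <- [b2 20 2d 64 fc 76]
D3: mem[0x1a..0x1d] <- [2e db c5 d9]
query mem[0x19]=0x2d, mem[0x06]=0xdb, mem[0x0d]=0x20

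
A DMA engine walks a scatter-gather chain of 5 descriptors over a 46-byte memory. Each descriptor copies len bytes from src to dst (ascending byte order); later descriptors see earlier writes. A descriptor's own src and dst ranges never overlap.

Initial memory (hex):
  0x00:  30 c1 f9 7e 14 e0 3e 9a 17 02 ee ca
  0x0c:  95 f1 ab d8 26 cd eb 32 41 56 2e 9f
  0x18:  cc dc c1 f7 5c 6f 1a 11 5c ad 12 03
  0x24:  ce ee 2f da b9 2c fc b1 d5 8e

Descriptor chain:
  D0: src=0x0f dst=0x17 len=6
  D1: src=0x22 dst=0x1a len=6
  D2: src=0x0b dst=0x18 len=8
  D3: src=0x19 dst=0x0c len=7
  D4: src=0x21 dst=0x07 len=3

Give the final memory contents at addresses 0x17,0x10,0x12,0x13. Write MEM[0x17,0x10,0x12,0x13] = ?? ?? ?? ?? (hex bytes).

D0: mem[0x17..0x1c] <- [d8 26 cd eb 32 41]
D1: mem[0x1a..0x1f] <- [12 03 ce ee 2f da]
D2: mem[0x18..0x1f] <- [ca 95 f1 ab d8 26 cd eb]
D3: mem[0x0c..0x12] <- [95 f1 ab d8 26 cd eb]
D4: mem[0x07..0x09] <- [ad 12 03]
query mem[0x17]=0xd8, mem[0x10]=0x26, mem[0x12]=0xeb, mem[0x13]=0x32

MEM[0x17,0x10,0x12,0x13] = d8 26 eb 32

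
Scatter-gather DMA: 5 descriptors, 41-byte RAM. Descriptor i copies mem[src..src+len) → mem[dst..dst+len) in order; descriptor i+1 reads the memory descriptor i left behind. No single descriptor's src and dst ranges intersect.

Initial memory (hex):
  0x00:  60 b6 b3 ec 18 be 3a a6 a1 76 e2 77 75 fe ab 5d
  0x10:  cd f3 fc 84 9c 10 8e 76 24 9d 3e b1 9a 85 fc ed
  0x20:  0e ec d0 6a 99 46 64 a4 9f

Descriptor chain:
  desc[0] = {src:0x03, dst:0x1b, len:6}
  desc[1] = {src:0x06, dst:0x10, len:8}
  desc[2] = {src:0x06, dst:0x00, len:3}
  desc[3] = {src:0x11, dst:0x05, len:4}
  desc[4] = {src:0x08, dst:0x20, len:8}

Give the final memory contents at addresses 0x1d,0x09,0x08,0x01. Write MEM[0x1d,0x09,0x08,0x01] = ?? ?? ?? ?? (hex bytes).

MEM[0x1d,0x09,0x08,0x01] = be 76 e2 a6

[0] 0x03->0x1b len=6 : ec 18 be 3a a6 a1
[1] 0x06->0x10 len=8 : 3a a6 a1 76 e2 77 75 fe
[2] 0x06->0x00 len=3 : 3a a6 a1
[3] 0x11->0x05 len=4 : a6 a1 76 e2
[4] 0x08->0x20 len=8 : e2 76 e2 77 75 fe ab 5d
query mem[0x1d]=0xbe, mem[0x09]=0x76, mem[0x08]=0xe2, mem[0x01]=0xa6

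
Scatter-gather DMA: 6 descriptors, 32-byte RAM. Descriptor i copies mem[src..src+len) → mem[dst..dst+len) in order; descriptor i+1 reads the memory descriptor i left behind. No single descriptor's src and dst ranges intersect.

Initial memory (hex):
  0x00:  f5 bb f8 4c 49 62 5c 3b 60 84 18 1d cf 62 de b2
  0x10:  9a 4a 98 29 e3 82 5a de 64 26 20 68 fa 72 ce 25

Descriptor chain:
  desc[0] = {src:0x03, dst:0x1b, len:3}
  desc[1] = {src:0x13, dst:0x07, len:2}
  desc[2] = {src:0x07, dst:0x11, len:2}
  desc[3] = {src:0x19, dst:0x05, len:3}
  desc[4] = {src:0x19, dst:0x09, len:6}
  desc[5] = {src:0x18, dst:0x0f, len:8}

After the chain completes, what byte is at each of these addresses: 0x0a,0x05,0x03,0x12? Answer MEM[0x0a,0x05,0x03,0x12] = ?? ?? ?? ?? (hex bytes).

MEM[0x0a,0x05,0x03,0x12] = 20 26 4c 4c

D0: mem[0x1b..0x1d] <- [4c 49 62]
D1: mem[0x07..0x08] <- [29 e3]
D2: mem[0x11..0x12] <- [29 e3]
D3: mem[0x05..0x07] <- [26 20 4c]
D4: mem[0x09..0x0e] <- [26 20 4c 49 62 ce]
D5: mem[0x0f..0x16] <- [64 26 20 4c 49 62 ce 25]
query mem[0x0a]=0x20, mem[0x05]=0x26, mem[0x03]=0x4c, mem[0x12]=0x4c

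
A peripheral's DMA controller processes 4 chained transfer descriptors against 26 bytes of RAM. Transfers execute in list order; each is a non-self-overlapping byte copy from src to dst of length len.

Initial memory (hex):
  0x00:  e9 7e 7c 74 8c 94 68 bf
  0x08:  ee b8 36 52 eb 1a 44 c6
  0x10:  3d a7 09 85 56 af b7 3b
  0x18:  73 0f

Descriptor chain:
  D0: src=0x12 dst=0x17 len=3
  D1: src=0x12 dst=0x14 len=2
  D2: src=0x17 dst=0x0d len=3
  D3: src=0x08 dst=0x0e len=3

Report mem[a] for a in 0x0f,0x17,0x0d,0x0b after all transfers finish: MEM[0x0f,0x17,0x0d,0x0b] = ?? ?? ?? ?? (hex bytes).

  after D0: wrote 3B at 0x17 = 098556
  after D1: wrote 2B at 0x14 = 0985
  after D2: wrote 3B at 0x0d = 098556
  after D3: wrote 3B at 0x0e = eeb836
query mem[0x0f]=0xb8, mem[0x17]=0x09, mem[0x0d]=0x09, mem[0x0b]=0x52

MEM[0x0f,0x17,0x0d,0x0b] = b8 09 09 52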